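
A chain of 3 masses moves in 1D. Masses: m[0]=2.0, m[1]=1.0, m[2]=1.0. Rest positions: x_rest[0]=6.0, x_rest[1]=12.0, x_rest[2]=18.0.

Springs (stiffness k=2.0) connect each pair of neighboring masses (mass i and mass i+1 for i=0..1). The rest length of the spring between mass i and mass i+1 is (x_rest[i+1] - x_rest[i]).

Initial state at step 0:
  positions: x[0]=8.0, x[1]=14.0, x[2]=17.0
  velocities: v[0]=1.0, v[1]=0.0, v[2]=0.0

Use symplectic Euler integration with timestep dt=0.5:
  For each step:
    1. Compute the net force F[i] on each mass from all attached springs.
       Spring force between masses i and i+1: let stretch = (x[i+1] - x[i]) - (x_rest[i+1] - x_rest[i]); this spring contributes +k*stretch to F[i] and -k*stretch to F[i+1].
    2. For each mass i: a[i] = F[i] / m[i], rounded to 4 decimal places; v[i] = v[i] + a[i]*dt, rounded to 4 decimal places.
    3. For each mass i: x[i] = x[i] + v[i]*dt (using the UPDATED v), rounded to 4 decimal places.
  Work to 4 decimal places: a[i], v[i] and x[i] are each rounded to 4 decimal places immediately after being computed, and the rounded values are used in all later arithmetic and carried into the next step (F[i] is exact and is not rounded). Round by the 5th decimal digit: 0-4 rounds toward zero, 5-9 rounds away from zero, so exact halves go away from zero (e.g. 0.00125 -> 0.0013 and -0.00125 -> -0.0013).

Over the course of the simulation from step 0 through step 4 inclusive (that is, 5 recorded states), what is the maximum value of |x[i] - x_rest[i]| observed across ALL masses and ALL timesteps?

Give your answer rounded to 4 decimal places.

Step 0: x=[8.0000 14.0000 17.0000] v=[1.0000 0.0000 0.0000]
Step 1: x=[8.5000 12.5000 18.5000] v=[1.0000 -3.0000 3.0000]
Step 2: x=[8.5000 12.0000 20.0000] v=[0.0000 -1.0000 3.0000]
Step 3: x=[7.8750 13.7500 20.5000] v=[-1.2500 3.5000 1.0000]
Step 4: x=[7.2188 15.9375 20.6250] v=[-1.3125 4.3750 0.2500]
Max displacement = 3.9375

Answer: 3.9375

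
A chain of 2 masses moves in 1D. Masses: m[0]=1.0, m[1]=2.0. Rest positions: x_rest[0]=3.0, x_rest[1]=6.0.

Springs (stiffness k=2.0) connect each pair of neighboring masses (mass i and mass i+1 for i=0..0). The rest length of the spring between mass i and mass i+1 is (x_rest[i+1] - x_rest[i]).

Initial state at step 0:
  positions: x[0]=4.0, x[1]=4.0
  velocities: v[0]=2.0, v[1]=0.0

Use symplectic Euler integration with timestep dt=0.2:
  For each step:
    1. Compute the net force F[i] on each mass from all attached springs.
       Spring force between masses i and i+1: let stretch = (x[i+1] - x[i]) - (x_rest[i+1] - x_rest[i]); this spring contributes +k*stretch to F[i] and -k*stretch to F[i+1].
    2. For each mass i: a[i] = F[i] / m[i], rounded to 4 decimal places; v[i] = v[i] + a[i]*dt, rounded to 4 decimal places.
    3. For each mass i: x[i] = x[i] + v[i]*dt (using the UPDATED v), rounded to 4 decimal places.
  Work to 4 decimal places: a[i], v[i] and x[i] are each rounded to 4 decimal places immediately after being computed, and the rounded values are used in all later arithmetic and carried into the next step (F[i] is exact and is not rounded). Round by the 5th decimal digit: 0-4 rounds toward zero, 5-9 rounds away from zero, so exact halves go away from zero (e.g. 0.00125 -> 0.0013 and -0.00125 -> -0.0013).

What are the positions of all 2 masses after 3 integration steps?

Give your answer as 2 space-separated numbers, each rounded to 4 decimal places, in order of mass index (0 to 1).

Answer: 3.7764 4.7118

Derivation:
Step 0: x=[4.0000 4.0000] v=[2.0000 0.0000]
Step 1: x=[4.1600 4.1200] v=[0.8000 0.6000]
Step 2: x=[4.0768 4.3616] v=[-0.4160 1.2080]
Step 3: x=[3.7764 4.7118] v=[-1.5021 1.7510]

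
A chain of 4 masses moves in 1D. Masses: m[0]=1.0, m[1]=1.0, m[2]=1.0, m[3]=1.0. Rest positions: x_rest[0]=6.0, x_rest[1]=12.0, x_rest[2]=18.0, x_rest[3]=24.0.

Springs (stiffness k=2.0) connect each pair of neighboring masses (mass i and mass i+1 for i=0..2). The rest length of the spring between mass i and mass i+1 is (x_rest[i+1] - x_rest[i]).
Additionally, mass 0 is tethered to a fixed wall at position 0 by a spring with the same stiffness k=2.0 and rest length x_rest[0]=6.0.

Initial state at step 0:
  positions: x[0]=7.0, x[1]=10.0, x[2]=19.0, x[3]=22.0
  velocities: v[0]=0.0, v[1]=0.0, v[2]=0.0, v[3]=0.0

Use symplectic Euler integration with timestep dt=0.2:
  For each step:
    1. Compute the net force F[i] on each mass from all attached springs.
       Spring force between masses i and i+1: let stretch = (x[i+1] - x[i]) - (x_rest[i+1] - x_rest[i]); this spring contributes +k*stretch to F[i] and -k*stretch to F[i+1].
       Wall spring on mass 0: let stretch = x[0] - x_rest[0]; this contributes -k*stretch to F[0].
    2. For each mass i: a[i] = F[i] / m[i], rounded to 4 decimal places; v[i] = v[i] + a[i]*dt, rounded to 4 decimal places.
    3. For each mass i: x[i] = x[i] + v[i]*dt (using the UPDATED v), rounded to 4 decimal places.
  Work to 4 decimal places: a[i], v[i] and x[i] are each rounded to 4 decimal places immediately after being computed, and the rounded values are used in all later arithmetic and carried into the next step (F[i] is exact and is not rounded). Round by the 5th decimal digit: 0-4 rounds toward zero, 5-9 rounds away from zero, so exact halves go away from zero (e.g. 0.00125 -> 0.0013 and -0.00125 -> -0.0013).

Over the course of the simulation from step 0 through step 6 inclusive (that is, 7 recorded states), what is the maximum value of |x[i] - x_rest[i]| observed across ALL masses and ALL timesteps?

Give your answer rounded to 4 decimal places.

Step 0: x=[7.0000 10.0000 19.0000 22.0000] v=[0.0000 0.0000 0.0000 0.0000]
Step 1: x=[6.6800 10.4800 18.5200 22.2400] v=[-1.6000 2.4000 -2.4000 1.2000]
Step 2: x=[6.1296 11.2992 17.6944 22.6624] v=[-2.7520 4.0960 -4.1280 2.1120]
Step 3: x=[5.5024 12.2164 16.7546 23.1674] v=[-3.1360 4.5862 -4.6989 2.5248]
Step 4: x=[4.9721 12.9596 15.9648 23.6393] v=[-2.6514 3.7159 -3.9491 2.3597]
Step 5: x=[4.6831 13.3042 15.5485 23.9773] v=[-1.4452 1.7230 -2.0814 1.6899]
Step 6: x=[4.7091 13.1387 15.6270 24.1210] v=[0.1300 -0.8277 0.3924 0.7184]
Max displacement = 2.4515

Answer: 2.4515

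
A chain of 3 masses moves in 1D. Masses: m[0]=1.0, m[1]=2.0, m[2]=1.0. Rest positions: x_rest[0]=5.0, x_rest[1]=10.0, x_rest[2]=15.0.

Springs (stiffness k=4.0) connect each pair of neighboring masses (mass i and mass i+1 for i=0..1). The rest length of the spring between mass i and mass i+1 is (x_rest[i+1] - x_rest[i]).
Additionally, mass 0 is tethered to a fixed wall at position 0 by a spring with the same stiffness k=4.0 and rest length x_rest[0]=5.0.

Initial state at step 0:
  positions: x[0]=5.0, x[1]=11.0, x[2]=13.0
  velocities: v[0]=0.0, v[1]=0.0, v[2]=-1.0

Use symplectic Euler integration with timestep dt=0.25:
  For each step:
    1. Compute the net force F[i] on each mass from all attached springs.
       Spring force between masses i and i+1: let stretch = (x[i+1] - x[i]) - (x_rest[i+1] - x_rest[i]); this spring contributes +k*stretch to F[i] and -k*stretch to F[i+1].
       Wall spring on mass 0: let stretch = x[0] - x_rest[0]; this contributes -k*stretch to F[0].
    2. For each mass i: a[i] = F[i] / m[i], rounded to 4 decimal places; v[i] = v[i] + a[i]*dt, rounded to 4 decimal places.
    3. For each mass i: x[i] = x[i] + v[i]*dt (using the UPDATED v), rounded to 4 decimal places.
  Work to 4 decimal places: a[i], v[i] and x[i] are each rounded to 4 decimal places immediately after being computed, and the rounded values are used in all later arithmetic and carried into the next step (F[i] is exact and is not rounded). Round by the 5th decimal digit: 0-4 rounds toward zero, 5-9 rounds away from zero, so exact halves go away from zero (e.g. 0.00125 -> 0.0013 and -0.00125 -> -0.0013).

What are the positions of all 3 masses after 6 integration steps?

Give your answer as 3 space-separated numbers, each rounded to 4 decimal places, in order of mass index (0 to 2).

Step 0: x=[5.0000 11.0000 13.0000] v=[0.0000 0.0000 -1.0000]
Step 1: x=[5.2500 10.5000 13.5000] v=[1.0000 -2.0000 2.0000]
Step 2: x=[5.5000 9.7188 14.5000] v=[1.0000 -3.1250 4.0000]
Step 3: x=[5.4297 9.0079 15.5547] v=[-0.2812 -2.8438 4.2188]
Step 4: x=[4.8965 8.6680 16.2227] v=[-2.1327 -1.3595 2.6720]
Step 5: x=[4.0821 8.8010 16.2520] v=[-3.2577 0.5321 0.1173]
Step 6: x=[3.4269 9.2756 15.6686] v=[-2.6209 1.8982 -2.3337]

Answer: 3.4269 9.2756 15.6686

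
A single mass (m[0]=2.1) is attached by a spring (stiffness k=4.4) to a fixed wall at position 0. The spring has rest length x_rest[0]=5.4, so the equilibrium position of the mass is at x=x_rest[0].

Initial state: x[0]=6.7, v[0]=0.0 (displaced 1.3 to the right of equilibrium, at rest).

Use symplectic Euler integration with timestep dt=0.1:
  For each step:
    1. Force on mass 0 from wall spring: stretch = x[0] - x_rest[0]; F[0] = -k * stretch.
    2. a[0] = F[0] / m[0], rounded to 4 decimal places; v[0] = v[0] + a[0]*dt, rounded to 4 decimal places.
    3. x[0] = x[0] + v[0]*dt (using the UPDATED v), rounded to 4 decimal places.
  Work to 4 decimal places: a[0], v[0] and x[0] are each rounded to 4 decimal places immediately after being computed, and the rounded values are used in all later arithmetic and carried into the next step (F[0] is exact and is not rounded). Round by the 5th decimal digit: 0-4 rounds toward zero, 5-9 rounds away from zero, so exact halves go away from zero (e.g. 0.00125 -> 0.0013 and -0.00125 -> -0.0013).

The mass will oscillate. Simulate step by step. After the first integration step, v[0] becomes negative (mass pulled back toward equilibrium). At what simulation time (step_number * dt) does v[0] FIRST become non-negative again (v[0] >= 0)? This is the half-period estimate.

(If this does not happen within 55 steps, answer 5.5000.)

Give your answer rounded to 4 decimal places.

Step 0: x=[6.7000] v=[0.0000]
Step 1: x=[6.6728] v=[-0.2724]
Step 2: x=[6.6189] v=[-0.5391]
Step 3: x=[6.5395] v=[-0.7945]
Step 4: x=[6.4362] v=[-1.0333]
Step 5: x=[6.3112] v=[-1.2504]
Step 6: x=[6.1671] v=[-1.4413]
Step 7: x=[6.0069] v=[-1.6020]
Step 8: x=[5.8340] v=[-1.7292]
Step 9: x=[5.6520] v=[-1.8201]
Step 10: x=[5.4647] v=[-1.8729]
Step 11: x=[5.2761] v=[-1.8865]
Step 12: x=[5.0901] v=[-1.8605]
Step 13: x=[4.9105] v=[-1.7956]
Step 14: x=[4.7412] v=[-1.6930]
Step 15: x=[4.5857] v=[-1.5550]
Step 16: x=[4.4473] v=[-1.3844]
Step 17: x=[4.3288] v=[-1.1848]
Step 18: x=[4.2328] v=[-0.9604]
Step 19: x=[4.1612] v=[-0.7158]
Step 20: x=[4.1156] v=[-0.4562]
Step 21: x=[4.0969] v=[-0.1871]
Step 22: x=[4.1055] v=[0.0859]
First v>=0 after going negative at step 22, time=2.2000

Answer: 2.2000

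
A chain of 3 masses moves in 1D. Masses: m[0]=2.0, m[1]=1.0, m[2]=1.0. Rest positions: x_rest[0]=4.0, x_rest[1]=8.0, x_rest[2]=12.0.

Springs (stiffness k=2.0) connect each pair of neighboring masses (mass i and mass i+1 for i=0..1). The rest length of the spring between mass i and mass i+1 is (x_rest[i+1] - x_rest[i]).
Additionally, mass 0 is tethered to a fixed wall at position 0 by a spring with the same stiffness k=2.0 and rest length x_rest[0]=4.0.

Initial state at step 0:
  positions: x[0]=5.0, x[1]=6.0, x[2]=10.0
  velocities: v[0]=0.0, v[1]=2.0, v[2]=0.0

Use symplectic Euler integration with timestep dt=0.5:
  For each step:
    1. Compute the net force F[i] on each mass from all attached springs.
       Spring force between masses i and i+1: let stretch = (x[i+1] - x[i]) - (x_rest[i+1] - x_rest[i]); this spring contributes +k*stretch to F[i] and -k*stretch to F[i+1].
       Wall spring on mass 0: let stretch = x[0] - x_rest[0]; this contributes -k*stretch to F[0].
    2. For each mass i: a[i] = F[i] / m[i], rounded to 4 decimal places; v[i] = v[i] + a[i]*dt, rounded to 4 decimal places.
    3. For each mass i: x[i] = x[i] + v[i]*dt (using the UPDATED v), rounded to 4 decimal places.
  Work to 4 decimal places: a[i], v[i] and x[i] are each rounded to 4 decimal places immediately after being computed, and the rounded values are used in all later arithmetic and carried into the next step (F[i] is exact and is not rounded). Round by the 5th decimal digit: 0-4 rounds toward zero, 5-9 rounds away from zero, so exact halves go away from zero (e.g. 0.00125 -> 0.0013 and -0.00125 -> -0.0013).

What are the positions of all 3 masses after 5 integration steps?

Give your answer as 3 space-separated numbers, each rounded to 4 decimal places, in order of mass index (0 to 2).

Step 0: x=[5.0000 6.0000 10.0000] v=[0.0000 2.0000 0.0000]
Step 1: x=[4.0000 8.5000 10.0000] v=[-2.0000 5.0000 0.0000]
Step 2: x=[3.1250 9.5000 11.2500] v=[-1.7500 2.0000 2.5000]
Step 3: x=[3.0625 8.1875 13.6250] v=[-0.1250 -2.6250 4.7500]
Step 4: x=[3.5157 7.0313 15.2813] v=[0.9063 -2.3125 3.3125]
Step 5: x=[3.9689 8.2423 14.8126] v=[0.9063 2.4219 -0.9375]

Answer: 3.9689 8.2423 14.8126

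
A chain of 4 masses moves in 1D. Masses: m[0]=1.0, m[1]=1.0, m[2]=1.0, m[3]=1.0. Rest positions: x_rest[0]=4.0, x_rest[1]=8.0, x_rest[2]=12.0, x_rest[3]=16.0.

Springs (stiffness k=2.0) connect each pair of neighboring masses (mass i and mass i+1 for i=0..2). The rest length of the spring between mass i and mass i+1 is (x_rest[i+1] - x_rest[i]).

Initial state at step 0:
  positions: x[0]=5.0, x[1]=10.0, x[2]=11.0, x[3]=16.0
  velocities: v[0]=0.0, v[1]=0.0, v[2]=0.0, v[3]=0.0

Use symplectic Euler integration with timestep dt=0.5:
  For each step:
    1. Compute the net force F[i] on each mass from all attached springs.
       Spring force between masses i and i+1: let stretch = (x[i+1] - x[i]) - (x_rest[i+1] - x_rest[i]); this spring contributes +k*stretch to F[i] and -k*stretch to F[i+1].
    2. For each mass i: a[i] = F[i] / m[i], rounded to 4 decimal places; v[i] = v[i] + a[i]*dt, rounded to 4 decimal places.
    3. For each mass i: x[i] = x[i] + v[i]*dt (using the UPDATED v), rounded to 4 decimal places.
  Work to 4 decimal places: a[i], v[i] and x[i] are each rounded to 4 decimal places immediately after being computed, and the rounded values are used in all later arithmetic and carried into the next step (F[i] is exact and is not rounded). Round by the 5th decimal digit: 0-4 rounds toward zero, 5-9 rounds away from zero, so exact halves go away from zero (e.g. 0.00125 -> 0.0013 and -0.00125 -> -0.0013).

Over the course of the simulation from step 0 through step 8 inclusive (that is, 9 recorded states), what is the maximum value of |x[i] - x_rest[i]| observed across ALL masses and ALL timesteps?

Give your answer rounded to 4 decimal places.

Step 0: x=[5.0000 10.0000 11.0000 16.0000] v=[0.0000 0.0000 0.0000 0.0000]
Step 1: x=[5.5000 8.0000 13.0000 15.5000] v=[1.0000 -4.0000 4.0000 -1.0000]
Step 2: x=[5.2500 7.2500 13.7500 15.7500] v=[-0.5000 -1.5000 1.5000 0.5000]
Step 3: x=[4.0000 8.7500 12.2500 17.0000] v=[-2.5000 3.0000 -3.0000 2.5000]
Step 4: x=[3.1250 9.6250 11.3750 17.8750] v=[-1.7500 1.7500 -1.7500 1.7500]
Step 5: x=[3.5000 8.1250 12.8750 17.5000] v=[0.7500 -3.0000 3.0000 -0.7500]
Step 6: x=[4.1875 6.6875 14.3125 16.8125] v=[1.3750 -2.8750 2.8750 -1.3750]
Step 7: x=[4.1250 7.8125 13.1875 16.8750] v=[-0.1250 2.2500 -2.2500 0.1250]
Step 8: x=[3.9063 9.7813 11.2188 17.0938] v=[-0.4375 3.9375 -3.9375 0.4375]
Max displacement = 2.3125

Answer: 2.3125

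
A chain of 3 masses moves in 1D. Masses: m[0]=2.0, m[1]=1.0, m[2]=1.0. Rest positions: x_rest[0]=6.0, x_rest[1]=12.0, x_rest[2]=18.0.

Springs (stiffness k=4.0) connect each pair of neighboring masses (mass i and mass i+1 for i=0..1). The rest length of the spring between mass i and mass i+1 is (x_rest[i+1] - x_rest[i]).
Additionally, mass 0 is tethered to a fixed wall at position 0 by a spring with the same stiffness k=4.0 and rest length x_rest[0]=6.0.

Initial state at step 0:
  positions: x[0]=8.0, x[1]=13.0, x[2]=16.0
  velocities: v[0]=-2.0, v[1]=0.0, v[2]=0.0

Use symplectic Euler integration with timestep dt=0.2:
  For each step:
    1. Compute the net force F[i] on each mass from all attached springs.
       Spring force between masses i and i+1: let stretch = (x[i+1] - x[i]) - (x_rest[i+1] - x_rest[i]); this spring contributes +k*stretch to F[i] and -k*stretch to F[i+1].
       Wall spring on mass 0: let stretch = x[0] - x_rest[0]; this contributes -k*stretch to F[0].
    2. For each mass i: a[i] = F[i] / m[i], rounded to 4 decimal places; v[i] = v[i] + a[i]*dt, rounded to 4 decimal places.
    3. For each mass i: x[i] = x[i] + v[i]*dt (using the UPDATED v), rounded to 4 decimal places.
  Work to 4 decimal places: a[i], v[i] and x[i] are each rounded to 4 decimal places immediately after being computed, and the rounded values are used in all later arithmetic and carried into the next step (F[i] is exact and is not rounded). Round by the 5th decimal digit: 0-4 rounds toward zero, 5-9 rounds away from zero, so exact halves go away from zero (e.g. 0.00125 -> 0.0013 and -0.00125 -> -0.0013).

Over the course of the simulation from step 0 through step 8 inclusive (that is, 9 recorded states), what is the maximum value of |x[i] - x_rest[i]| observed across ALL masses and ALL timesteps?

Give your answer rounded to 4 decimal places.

Step 0: x=[8.0000 13.0000 16.0000] v=[-2.0000 0.0000 0.0000]
Step 1: x=[7.3600 12.6800 16.4800] v=[-3.2000 -1.6000 2.4000]
Step 2: x=[6.5568 12.1168 17.3120] v=[-4.0160 -2.8160 4.1600]
Step 3: x=[5.6739 11.4952 18.2728] v=[-4.4147 -3.1078 4.8038]
Step 4: x=[4.8028 11.0266 19.1091] v=[-4.3557 -2.3428 4.1817]
Step 5: x=[4.0453 10.8554 19.6122] v=[-3.7873 -0.8558 2.5157]
Step 6: x=[3.5090 10.9957 19.6743] v=[-2.6814 0.7016 0.3103]
Step 7: x=[3.2909 11.3267 19.3078] v=[-1.0903 1.6551 -1.8326]
Step 8: x=[3.4524 11.6490 18.6243] v=[0.8077 1.6113 -3.4175]
Max displacement = 2.7091

Answer: 2.7091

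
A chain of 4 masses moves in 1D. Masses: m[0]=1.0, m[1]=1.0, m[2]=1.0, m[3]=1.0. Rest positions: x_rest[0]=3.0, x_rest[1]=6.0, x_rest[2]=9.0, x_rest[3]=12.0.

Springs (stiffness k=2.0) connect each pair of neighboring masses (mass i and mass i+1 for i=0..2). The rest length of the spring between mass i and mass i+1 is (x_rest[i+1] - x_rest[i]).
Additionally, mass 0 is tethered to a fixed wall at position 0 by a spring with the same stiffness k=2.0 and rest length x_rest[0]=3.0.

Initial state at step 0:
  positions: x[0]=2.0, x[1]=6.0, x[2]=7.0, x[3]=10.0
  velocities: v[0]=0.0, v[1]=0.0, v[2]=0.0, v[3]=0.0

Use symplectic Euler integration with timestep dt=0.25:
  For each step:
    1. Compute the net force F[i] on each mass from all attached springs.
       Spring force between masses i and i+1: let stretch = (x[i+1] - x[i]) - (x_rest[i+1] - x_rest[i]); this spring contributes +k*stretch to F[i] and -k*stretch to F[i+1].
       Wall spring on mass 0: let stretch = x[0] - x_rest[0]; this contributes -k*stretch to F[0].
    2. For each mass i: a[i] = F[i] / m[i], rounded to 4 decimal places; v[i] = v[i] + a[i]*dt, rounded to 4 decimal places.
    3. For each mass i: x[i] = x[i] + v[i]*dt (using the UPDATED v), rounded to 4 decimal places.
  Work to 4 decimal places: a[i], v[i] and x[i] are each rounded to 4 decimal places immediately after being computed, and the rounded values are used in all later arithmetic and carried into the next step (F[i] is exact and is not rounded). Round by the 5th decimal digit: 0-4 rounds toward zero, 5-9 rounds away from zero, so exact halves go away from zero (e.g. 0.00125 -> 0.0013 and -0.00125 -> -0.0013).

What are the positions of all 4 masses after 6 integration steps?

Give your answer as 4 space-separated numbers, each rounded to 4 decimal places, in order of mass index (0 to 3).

Answer: 2.7214 4.6476 7.9263 11.0537

Derivation:
Step 0: x=[2.0000 6.0000 7.0000 10.0000] v=[0.0000 0.0000 0.0000 0.0000]
Step 1: x=[2.2500 5.6250 7.2500 10.0000] v=[1.0000 -1.5000 1.0000 0.0000]
Step 2: x=[2.6406 5.0313 7.6406 10.0313] v=[1.5625 -2.3750 1.5625 0.1250]
Step 3: x=[3.0000 4.4649 8.0039 10.1387] v=[1.4376 -2.2657 1.4532 0.4297]
Step 4: x=[3.1675 4.1577 8.1917 10.3543] v=[0.6701 -1.2287 0.7511 0.8623]
Step 5: x=[3.0629 4.2310 8.1456 10.6746] v=[-0.4186 0.2932 -0.1846 1.2810]
Step 6: x=[2.7214 4.6476 7.9263 11.0537] v=[-1.3660 1.6665 -0.8774 1.5165]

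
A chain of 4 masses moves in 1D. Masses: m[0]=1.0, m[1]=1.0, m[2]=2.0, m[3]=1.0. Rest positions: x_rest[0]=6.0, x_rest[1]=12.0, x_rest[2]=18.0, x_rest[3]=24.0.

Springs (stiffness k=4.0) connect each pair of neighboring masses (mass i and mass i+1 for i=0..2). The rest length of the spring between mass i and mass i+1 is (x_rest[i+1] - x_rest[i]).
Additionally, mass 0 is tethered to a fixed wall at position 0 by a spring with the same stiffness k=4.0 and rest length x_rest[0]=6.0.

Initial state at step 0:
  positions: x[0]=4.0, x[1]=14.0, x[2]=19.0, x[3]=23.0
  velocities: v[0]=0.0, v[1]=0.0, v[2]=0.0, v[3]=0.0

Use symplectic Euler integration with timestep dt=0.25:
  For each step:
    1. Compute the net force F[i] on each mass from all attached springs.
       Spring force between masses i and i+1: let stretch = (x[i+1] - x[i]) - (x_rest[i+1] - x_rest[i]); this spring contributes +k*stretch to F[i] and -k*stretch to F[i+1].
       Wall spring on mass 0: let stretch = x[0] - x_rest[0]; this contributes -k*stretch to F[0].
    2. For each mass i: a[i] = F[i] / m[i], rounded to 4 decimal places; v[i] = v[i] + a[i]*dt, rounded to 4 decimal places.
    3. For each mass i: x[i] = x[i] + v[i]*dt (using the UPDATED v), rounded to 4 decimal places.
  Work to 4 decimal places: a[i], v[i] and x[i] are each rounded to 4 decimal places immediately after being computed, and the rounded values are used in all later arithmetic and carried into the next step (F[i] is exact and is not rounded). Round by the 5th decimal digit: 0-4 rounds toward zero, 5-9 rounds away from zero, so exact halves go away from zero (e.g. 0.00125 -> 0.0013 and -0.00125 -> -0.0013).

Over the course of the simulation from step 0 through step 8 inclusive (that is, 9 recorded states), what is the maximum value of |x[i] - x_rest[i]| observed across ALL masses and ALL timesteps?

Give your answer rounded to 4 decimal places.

Answer: 2.4610

Derivation:
Step 0: x=[4.0000 14.0000 19.0000 23.0000] v=[0.0000 0.0000 0.0000 0.0000]
Step 1: x=[5.5000 12.7500 18.8750 23.5000] v=[6.0000 -5.0000 -0.5000 2.0000]
Step 2: x=[7.4375 11.2188 18.5625 24.3438] v=[7.7500 -6.1250 -1.2500 3.3750]
Step 3: x=[8.4610 10.5782 18.0547 25.2422] v=[4.0938 -2.5626 -2.0312 3.5937]
Step 4: x=[7.8985 11.2774 17.5108 25.8438] v=[-2.2500 2.7967 -2.1757 2.4062]
Step 5: x=[6.2061 12.6902 17.2293 25.8621] v=[-6.7696 5.6512 -1.1259 0.0732]
Step 6: x=[4.5832 13.6168 17.4596 25.2222] v=[-6.4916 3.7062 0.9210 -2.5596]
Step 7: x=[4.0729 13.2457 18.1798 24.1417] v=[-2.0412 -1.4846 2.8809 -4.3222]
Step 8: x=[4.8376 11.8149 19.0285 23.0707] v=[3.0587 -5.7233 3.3948 -4.2841]
Max displacement = 2.4610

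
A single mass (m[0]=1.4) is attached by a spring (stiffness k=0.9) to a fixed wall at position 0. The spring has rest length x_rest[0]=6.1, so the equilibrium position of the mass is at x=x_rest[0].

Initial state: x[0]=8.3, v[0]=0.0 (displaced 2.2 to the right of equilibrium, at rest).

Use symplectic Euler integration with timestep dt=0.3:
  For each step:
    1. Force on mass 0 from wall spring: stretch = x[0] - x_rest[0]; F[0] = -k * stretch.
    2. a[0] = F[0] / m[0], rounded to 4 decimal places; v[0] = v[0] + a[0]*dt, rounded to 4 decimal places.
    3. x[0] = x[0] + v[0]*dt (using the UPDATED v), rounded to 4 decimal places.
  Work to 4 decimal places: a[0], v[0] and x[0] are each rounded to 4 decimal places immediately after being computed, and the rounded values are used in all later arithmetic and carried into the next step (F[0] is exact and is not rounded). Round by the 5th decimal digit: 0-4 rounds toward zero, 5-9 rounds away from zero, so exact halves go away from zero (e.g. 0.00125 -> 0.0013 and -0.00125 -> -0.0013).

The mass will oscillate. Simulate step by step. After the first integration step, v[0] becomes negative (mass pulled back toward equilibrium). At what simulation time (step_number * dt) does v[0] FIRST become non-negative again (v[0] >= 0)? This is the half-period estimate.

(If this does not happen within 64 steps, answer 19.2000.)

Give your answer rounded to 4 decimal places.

Step 0: x=[8.3000] v=[0.0000]
Step 1: x=[8.1727] v=[-0.4243]
Step 2: x=[7.9255] v=[-0.8241]
Step 3: x=[7.5726] v=[-1.1762]
Step 4: x=[7.1345] v=[-1.4602]
Step 5: x=[6.6366] v=[-1.6597]
Step 6: x=[6.1076] v=[-1.7632]
Step 7: x=[5.5782] v=[-1.7647]
Step 8: x=[5.0790] v=[-1.6641]
Step 9: x=[4.6388] v=[-1.4672]
Step 10: x=[4.2832] v=[-1.1854]
Step 11: x=[4.0327] v=[-0.8350]
Step 12: x=[3.9018] v=[-0.4363]
Step 13: x=[3.8981] v=[-0.0124]
Step 14: x=[4.0218] v=[0.4123]
First v>=0 after going negative at step 14, time=4.2000

Answer: 4.2000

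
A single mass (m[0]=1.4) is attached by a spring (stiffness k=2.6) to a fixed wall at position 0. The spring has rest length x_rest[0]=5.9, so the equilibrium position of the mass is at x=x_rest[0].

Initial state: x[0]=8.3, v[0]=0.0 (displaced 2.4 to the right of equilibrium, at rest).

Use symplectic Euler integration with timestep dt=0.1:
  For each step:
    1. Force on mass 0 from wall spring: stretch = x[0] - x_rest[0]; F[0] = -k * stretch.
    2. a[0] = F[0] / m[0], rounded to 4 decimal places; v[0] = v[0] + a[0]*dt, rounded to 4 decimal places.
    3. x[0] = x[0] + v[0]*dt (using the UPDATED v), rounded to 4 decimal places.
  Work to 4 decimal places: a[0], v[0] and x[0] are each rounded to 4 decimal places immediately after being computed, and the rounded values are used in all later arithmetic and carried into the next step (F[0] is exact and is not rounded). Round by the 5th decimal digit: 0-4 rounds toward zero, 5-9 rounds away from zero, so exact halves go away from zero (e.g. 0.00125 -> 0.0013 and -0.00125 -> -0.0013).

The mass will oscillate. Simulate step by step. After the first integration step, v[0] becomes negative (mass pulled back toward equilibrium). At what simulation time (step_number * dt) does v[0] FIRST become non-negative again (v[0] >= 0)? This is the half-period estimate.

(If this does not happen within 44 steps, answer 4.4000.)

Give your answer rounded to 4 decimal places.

Answer: 2.4000

Derivation:
Step 0: x=[8.3000] v=[0.0000]
Step 1: x=[8.2554] v=[-0.4457]
Step 2: x=[8.1671] v=[-0.8831]
Step 3: x=[8.0367] v=[-1.3041]
Step 4: x=[7.8666] v=[-1.7009]
Step 5: x=[7.6600] v=[-2.0661]
Step 6: x=[7.4207] v=[-2.3930]
Step 7: x=[7.1532] v=[-2.6754]
Step 8: x=[6.8624] v=[-2.9081]
Step 9: x=[6.5537] v=[-3.0868]
Step 10: x=[6.2329] v=[-3.2082]
Step 11: x=[5.9059] v=[-3.2700]
Step 12: x=[5.5788] v=[-3.2711]
Step 13: x=[5.2577] v=[-3.2115]
Step 14: x=[4.9485] v=[-3.0922]
Step 15: x=[4.6570] v=[-2.9155]
Step 16: x=[4.3885] v=[-2.6847]
Step 17: x=[4.1481] v=[-2.4040]
Step 18: x=[3.9402] v=[-2.0787]
Step 19: x=[3.7687] v=[-1.7147]
Step 20: x=[3.6368] v=[-1.3189]
Step 21: x=[3.5469] v=[-0.8986]
Step 22: x=[3.5007] v=[-0.4616]
Step 23: x=[3.4991] v=[-0.0160]
Step 24: x=[3.5421] v=[0.4299]
First v>=0 after going negative at step 24, time=2.4000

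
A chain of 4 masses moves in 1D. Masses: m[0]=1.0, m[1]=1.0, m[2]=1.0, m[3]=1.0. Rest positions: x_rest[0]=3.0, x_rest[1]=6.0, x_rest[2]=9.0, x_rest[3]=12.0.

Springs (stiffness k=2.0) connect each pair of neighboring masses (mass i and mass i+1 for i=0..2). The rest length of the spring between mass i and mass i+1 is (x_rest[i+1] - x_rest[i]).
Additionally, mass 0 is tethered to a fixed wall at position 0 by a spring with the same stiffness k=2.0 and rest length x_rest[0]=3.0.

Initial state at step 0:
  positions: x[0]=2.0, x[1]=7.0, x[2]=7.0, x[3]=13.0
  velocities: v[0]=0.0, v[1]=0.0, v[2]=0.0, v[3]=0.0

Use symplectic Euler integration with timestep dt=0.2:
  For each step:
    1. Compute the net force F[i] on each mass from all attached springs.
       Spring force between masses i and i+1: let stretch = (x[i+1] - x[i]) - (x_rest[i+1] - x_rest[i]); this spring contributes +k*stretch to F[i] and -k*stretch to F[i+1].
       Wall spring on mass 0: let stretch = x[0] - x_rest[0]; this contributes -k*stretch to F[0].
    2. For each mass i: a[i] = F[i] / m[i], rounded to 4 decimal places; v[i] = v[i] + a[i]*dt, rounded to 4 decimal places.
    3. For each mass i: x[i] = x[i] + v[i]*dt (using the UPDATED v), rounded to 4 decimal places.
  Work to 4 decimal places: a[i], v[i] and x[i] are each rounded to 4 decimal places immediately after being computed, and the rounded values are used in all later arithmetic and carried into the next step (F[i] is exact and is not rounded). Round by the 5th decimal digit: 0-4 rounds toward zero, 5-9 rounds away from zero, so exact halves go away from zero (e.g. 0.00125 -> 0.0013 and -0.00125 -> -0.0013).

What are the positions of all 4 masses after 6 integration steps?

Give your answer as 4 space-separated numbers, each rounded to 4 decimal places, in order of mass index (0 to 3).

Answer: 3.6164 4.5689 10.6418 10.9120

Derivation:
Step 0: x=[2.0000 7.0000 7.0000 13.0000] v=[0.0000 0.0000 0.0000 0.0000]
Step 1: x=[2.2400 6.6000 7.4800 12.7600] v=[1.2000 -2.0000 2.4000 -1.2000]
Step 2: x=[2.6496 5.9216 8.3120 12.3376] v=[2.0480 -3.3920 4.1600 -2.1120]
Step 3: x=[3.1090 5.1727 9.2748 11.8332] v=[2.2970 -3.7446 4.8141 -2.5222]
Step 4: x=[3.4848 4.5869 10.1141 11.3641] v=[1.8789 -2.9292 4.1966 -2.3456]
Step 5: x=[3.6700 4.3551 10.6112 11.0350] v=[0.9258 -1.1592 2.4857 -1.6456]
Step 6: x=[3.6164 4.5689 10.6418 10.9120] v=[-0.2682 1.0692 0.1528 -0.6151]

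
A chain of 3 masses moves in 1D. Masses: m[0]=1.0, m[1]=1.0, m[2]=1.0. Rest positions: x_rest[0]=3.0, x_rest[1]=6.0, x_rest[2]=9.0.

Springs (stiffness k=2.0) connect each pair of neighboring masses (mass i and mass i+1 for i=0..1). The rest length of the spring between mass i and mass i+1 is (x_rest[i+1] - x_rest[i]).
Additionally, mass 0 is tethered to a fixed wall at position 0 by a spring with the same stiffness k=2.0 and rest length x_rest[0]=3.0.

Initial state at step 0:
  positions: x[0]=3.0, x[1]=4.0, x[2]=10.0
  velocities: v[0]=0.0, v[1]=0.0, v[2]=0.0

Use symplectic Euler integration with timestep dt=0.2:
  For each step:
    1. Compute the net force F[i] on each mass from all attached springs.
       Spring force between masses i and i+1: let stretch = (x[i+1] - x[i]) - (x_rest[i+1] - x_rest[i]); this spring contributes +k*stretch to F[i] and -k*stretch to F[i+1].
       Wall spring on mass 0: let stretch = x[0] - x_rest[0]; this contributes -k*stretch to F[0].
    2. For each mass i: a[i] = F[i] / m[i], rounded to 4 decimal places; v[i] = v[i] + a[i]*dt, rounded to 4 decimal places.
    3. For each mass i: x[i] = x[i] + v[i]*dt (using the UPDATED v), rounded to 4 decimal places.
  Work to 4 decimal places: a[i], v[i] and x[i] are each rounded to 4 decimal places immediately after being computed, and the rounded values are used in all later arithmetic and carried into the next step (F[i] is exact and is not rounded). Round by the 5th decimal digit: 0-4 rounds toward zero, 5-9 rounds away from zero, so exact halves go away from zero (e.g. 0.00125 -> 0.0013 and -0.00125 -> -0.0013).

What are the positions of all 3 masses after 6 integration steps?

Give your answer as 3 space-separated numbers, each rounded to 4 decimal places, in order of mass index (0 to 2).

Answer: 2.4478 7.4419 7.6761

Derivation:
Step 0: x=[3.0000 4.0000 10.0000] v=[0.0000 0.0000 0.0000]
Step 1: x=[2.8400 4.4000 9.7600] v=[-0.8000 2.0000 -1.2000]
Step 2: x=[2.5776 5.1040 9.3312] v=[-1.3120 3.5200 -2.1440]
Step 3: x=[2.3111 5.9441 8.8042] v=[-1.3325 4.2003 -2.6349]
Step 4: x=[2.1504 6.7223 8.2884] v=[-0.8037 3.8911 -2.5789]
Step 5: x=[2.1834 7.2601 7.8873] v=[0.1649 2.6888 -2.0053]
Step 6: x=[2.4478 7.4419 7.6761] v=[1.3222 0.9090 -1.0562]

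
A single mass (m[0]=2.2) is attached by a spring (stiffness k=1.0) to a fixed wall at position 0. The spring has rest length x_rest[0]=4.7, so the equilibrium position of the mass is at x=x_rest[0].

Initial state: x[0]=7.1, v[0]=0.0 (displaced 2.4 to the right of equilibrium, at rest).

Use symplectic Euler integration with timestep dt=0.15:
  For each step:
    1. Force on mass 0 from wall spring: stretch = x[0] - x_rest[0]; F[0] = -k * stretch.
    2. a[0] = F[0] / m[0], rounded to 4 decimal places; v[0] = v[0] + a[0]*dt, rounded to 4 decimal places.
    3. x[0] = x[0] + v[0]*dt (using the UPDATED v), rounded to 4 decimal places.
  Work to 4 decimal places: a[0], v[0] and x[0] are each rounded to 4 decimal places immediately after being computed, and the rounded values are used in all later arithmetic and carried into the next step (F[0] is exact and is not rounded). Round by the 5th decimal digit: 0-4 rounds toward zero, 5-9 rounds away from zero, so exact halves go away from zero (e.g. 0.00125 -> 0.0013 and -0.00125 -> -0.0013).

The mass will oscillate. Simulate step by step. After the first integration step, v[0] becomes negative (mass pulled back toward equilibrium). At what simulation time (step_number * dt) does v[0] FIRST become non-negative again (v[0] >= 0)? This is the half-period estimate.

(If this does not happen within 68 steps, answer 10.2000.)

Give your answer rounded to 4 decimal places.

Step 0: x=[7.1000] v=[0.0000]
Step 1: x=[7.0755] v=[-0.1636]
Step 2: x=[7.0267] v=[-0.3256]
Step 3: x=[6.9541] v=[-0.4842]
Step 4: x=[6.8584] v=[-0.6379]
Step 5: x=[6.7406] v=[-0.7851]
Step 6: x=[6.6020] v=[-0.9242]
Step 7: x=[6.4439] v=[-1.0539]
Step 8: x=[6.2680] v=[-1.1728]
Step 9: x=[6.0760] v=[-1.2797]
Step 10: x=[5.8700] v=[-1.3735]
Step 11: x=[5.6520] v=[-1.4533]
Step 12: x=[5.4243] v=[-1.5182]
Step 13: x=[5.1892] v=[-1.5676]
Step 14: x=[4.9491] v=[-1.6010]
Step 15: x=[4.7064] v=[-1.6180]
Step 16: x=[4.4636] v=[-1.6184]
Step 17: x=[4.2233] v=[-1.6023]
Step 18: x=[3.9878] v=[-1.5698]
Step 19: x=[3.7596] v=[-1.5212]
Step 20: x=[3.5410] v=[-1.4571]
Step 21: x=[3.3343] v=[-1.3781]
Step 22: x=[3.1416] v=[-1.2850]
Step 23: x=[2.9648] v=[-1.1787]
Step 24: x=[2.8057] v=[-1.0604]
Step 25: x=[2.6660] v=[-0.9313]
Step 26: x=[2.5471] v=[-0.7926]
Step 27: x=[2.4502] v=[-0.6458]
Step 28: x=[2.3763] v=[-0.4924]
Step 29: x=[2.3262] v=[-0.3340]
Step 30: x=[2.3004] v=[-0.1722]
Step 31: x=[2.2991] v=[-0.0086]
Step 32: x=[2.3224] v=[0.1551]
First v>=0 after going negative at step 32, time=4.8000

Answer: 4.8000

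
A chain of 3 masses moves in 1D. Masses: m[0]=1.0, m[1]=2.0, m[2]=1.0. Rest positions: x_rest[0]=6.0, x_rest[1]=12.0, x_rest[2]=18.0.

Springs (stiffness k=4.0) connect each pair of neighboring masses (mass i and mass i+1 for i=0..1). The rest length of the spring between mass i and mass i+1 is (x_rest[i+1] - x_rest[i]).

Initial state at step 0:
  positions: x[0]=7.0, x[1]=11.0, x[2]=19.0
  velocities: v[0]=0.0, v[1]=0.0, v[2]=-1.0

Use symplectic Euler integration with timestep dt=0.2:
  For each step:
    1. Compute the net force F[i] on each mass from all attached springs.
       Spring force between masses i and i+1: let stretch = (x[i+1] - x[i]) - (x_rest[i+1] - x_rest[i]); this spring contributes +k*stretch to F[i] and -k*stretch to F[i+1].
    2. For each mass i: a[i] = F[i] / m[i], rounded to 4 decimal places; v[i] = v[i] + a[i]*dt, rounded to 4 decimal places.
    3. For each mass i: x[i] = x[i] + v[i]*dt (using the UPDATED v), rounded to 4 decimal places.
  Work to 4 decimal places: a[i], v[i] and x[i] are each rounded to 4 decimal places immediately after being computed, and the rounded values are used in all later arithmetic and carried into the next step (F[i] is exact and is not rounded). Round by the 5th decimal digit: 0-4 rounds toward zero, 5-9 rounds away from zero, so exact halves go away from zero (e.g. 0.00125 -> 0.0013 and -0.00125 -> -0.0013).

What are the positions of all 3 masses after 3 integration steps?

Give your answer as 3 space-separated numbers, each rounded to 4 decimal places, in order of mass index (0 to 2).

Answer: 5.5567 12.3819 17.0796

Derivation:
Step 0: x=[7.0000 11.0000 19.0000] v=[0.0000 0.0000 -1.0000]
Step 1: x=[6.6800 11.3200 18.4800] v=[-1.6000 1.6000 -2.6000]
Step 2: x=[6.1424 11.8416 17.7744] v=[-2.6880 2.6080 -3.5280]
Step 3: x=[5.5567 12.3819 17.0796] v=[-2.9286 2.7014 -3.4742]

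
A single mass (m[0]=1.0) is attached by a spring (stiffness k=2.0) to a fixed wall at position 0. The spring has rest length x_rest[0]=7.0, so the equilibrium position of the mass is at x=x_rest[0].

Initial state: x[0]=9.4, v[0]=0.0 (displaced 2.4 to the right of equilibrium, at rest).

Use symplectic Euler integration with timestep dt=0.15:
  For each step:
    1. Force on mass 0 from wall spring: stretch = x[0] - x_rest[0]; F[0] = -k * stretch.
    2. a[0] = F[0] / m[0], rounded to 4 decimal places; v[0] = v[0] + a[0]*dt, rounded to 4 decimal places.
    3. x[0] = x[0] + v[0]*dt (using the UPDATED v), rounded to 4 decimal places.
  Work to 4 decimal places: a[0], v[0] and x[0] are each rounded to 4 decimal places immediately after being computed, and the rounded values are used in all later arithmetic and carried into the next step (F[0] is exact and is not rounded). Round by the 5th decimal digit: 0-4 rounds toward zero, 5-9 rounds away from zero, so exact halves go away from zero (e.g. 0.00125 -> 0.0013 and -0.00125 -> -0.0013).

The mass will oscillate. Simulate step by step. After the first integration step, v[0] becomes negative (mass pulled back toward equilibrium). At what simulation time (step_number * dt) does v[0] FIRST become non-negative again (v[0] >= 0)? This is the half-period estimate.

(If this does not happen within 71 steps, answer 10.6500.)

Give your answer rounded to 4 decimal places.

Answer: 2.2500

Derivation:
Step 0: x=[9.4000] v=[0.0000]
Step 1: x=[9.2920] v=[-0.7200]
Step 2: x=[9.0809] v=[-1.4076]
Step 3: x=[8.7761] v=[-2.0319]
Step 4: x=[8.3914] v=[-2.5647]
Step 5: x=[7.9441] v=[-2.9821]
Step 6: x=[7.4543] v=[-3.2653]
Step 7: x=[6.9441] v=[-3.4016]
Step 8: x=[6.4364] v=[-3.3848]
Step 9: x=[5.9540] v=[-3.2157]
Step 10: x=[5.5187] v=[-2.9019]
Step 11: x=[5.1501] v=[-2.4575]
Step 12: x=[4.8647] v=[-1.9025]
Step 13: x=[4.6754] v=[-1.2619]
Step 14: x=[4.5907] v=[-0.5645]
Step 15: x=[4.6144] v=[0.1583]
First v>=0 after going negative at step 15, time=2.2500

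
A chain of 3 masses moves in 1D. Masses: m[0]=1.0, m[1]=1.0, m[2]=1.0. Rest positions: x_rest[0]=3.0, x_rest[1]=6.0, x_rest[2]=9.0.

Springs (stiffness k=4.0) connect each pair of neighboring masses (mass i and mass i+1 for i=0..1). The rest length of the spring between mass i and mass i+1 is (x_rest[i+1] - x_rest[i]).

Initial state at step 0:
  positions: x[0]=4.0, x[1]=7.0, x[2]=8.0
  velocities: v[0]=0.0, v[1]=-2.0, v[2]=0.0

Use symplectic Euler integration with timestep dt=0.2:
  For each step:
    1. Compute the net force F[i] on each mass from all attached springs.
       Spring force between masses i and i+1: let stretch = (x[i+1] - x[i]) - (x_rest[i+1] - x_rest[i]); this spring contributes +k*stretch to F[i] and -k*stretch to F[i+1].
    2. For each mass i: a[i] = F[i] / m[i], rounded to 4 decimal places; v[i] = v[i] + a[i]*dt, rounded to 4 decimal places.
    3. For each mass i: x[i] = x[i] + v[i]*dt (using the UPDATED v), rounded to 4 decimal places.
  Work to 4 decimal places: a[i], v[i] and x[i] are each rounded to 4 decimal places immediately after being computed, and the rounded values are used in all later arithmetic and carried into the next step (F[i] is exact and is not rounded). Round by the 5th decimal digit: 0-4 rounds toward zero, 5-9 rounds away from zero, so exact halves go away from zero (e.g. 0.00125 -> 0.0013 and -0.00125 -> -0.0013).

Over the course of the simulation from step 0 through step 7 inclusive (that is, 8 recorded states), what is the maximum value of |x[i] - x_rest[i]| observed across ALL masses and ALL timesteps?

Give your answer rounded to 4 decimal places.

Step 0: x=[4.0000 7.0000 8.0000] v=[0.0000 -2.0000 0.0000]
Step 1: x=[4.0000 6.2800 8.3200] v=[0.0000 -3.6000 1.6000]
Step 2: x=[3.8848 5.5216 8.7936] v=[-0.5760 -3.7920 2.3680]
Step 3: x=[3.5515 5.0248 9.2237] v=[-1.6666 -2.4838 2.1504]
Step 4: x=[2.9739 4.9641 9.4620] v=[-2.8880 -0.3033 1.1913]
Step 5: x=[2.2347 5.3047 9.4606] v=[-3.6958 1.7029 -0.0070]
Step 6: x=[1.5067 5.8190 9.2743] v=[-3.6398 2.5716 -0.9317]
Step 7: x=[0.9887 6.1962 9.0151] v=[-2.5900 1.8860 -1.2959]
Max displacement = 2.0113

Answer: 2.0113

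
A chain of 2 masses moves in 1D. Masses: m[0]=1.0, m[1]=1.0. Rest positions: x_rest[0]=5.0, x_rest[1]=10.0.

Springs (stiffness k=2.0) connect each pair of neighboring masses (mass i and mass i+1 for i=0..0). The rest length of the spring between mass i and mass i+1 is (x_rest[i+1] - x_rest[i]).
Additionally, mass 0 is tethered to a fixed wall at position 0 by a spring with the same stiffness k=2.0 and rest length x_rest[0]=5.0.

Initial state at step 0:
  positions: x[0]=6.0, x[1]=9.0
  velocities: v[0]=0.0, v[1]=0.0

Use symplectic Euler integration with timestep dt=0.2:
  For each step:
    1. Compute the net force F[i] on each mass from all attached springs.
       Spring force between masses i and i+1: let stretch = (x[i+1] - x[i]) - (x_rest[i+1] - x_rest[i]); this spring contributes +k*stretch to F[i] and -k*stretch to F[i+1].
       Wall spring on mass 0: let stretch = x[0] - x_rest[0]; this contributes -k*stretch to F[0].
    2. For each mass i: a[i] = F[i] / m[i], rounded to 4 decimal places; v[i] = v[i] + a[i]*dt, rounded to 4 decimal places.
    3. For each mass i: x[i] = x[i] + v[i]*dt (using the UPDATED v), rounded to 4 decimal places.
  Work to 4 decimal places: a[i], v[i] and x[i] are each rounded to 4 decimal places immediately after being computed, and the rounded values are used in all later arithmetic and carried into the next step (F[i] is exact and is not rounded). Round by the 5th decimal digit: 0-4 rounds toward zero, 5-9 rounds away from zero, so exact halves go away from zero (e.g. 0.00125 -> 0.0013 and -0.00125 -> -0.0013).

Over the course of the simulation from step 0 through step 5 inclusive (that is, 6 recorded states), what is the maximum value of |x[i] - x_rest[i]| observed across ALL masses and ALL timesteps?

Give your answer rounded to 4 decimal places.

Answer: 1.0893

Derivation:
Step 0: x=[6.0000 9.0000] v=[0.0000 0.0000]
Step 1: x=[5.7600 9.1600] v=[-1.2000 0.8000]
Step 2: x=[5.3312 9.4480] v=[-2.1440 1.4400]
Step 3: x=[4.8052 9.8067] v=[-2.6298 1.7933]
Step 4: x=[4.2949 10.1652] v=[-2.5513 1.7927]
Step 5: x=[3.9107 10.4541] v=[-1.9211 1.4446]
Max displacement = 1.0893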